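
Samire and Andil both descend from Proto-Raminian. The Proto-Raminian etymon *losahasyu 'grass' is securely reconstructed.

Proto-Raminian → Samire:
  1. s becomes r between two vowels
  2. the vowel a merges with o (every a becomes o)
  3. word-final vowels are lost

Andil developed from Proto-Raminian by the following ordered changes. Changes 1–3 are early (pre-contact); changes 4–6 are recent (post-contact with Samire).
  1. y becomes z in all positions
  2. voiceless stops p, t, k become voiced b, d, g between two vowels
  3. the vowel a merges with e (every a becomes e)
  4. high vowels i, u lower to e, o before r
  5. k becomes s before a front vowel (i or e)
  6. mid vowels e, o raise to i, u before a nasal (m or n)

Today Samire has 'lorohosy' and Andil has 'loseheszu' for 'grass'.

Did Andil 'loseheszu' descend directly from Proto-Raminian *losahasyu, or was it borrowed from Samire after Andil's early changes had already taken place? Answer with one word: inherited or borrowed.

If inherited, *losahasyu would pass through all of Andil's changes:
Andil: *losahasyu
  losahasyu → losahaszu   [unconditioned shift]
  losahaszu (rule 2 does not apply)
  losahaszu → loseheszu   [vowel merger]
  loseheszu (rule 4 does not apply)
  loseheszu (rule 5 does not apply)
  loseheszu (rule 6 does not apply)
  giving Andil loseheszu.
If borrowed from Samire 'lorohosy' after the early changes, it would undergo only the recent ones:
  rule 4 (pre-rhotic lowering): no change (lorohosy)
  rule 5 (palatalisation): no change (lorohosy)
  rule 6 (pre-nasal raising): no change (lorohosy)
  ⇒ as a loan: lorohosy
Andil 'loseheszu' matches the inherited outcome exactly, so it is an inherited cognate, not a loan.

inherited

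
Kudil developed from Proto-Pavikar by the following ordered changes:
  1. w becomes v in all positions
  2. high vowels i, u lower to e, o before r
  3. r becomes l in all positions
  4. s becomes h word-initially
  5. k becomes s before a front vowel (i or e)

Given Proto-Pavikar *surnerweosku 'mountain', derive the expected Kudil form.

Kudil: *surnerweosku > surnerveosku > sornerveosku > solnelveosku > holnelveosku  (by unconditioned shift, pre-rhotic lowering, unconditioned shift, debuccalisation)

holnelveosku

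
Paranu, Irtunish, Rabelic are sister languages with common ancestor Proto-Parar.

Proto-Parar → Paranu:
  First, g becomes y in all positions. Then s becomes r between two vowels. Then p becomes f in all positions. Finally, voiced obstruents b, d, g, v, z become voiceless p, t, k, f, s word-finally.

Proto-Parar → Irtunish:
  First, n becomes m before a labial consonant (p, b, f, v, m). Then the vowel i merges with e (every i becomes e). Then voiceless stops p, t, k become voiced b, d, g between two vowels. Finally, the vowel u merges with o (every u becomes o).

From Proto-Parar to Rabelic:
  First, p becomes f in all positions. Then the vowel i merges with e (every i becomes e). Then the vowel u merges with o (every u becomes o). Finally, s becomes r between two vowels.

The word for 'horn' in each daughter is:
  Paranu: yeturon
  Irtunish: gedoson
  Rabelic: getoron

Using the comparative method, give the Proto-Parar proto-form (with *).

*getuson

Position 5: Paranu has r, Irtunish has s, Rabelic has r. Irtunish preserves s here (none of its changes turn any other segment into s), so the proto-segment is *s.
Position 4: Paranu has u, Irtunish has o, Rabelic has o. Paranu preserves u here (none of its changes turn any other segment into u), so the proto-segment is *u.
This points to *getuson. Verify forward in each daughter:
Paranu: start from *getuson.
  rule 1 (unconditioned shift): getuson → yetuson
  rule 2 (rhotacism): yetuson → yeturon
  rule 3: no change — yeturon
  rule 4: no change — yeturon
  ⇒ Paranu yeturon
Irtunish: start from *getuson.
  rule 1: no change — getuson
  rule 2: no change — getuson
  rule 3 (intervocalic voicing): getuson → geduson
  rule 4 (vowel merger): geduson → gedoson
  ⇒ Irtunish gedoson
Rabelic: *getuson > getoson > getoron  (by vowel merger, rhotacism)
No other proto-form is consistent with every reflex, so the reconstruction is *getuson.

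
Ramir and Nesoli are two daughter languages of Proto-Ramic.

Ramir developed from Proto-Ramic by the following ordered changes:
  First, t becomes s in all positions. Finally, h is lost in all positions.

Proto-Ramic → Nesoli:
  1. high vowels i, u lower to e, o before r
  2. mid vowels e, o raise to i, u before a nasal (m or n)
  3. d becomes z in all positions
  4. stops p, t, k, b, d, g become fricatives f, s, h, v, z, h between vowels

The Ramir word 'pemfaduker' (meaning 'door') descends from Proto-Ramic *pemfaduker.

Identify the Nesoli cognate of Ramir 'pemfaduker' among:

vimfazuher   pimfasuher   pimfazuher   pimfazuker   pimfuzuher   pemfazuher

pimfazuher

Nesoli: *pemfaduker > pimfaduker > pimfazuker > pimfazuher  (by pre-nasal raising, unconditioned shift, intervocalic lenition)
Only 'pimfazuher' matches the regular Nesoli development of *pemfaduker.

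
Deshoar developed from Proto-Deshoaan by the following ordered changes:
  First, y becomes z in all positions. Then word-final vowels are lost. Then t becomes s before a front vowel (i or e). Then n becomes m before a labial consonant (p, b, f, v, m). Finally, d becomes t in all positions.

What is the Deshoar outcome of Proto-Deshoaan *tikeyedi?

sikezet

Deshoar: *tikeyedi
  tikeyedi → tikezedi   [unconditioned shift]
  tikezedi → tikezed   [apocope]
  tikezed → sikezed   [palatalisation]
  sikezed (rule 4 does not apply)
  sikezed → sikezet   [unconditioned shift]
  giving Deshoar sikezet.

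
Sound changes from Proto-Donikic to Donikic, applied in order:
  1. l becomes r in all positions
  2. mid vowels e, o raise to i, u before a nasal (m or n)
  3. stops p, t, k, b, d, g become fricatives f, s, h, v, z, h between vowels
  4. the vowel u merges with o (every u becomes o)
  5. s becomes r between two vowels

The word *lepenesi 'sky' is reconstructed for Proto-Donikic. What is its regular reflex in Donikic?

Donikic: start from *lepenesi.
  rule 1 (unconditioned shift): lepenesi → repenesi
  rule 2 (pre-nasal raising): repenesi → repinesi
  rule 3 (intervocalic lenition): repinesi → refinesi
  rule 4: no change — refinesi
  rule 5 (rhotacism): refinesi → refineri
  ⇒ Donikic refineri

refineri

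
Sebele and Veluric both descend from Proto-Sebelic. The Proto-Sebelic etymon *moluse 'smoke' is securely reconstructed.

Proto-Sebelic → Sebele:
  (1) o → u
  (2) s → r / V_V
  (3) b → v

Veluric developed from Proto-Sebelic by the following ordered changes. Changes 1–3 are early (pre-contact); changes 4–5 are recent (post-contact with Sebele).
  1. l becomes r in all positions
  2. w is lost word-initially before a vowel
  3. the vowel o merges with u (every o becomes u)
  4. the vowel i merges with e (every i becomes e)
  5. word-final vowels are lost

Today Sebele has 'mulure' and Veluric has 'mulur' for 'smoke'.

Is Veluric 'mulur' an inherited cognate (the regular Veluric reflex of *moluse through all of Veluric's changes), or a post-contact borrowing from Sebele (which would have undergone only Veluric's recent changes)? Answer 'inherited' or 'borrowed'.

borrowed

If inherited, *moluse would pass through all of Veluric's changes:
Veluric: start from *moluse.
  rule 1 (unconditioned shift): moluse → moruse
  rule 2: no change — moruse
  rule 3 (vowel merger): moruse → muruse
  rule 4: no change — muruse
  rule 5 (apocope): muruse → murus
  ⇒ Veluric murus
If borrowed from Sebele 'mulure' after the early changes, it would undergo only the recent ones:
  rule 4 (vowel merger): no change (mulure)
  rule 5 (apocope): mulure → mulur
  ⇒ as a loan: mulur
Veluric 'mulur' matches the loan outcome 'mulur', not the inherited 'murus' — it skipped the early Veluric changes, so it was borrowed from Sebele.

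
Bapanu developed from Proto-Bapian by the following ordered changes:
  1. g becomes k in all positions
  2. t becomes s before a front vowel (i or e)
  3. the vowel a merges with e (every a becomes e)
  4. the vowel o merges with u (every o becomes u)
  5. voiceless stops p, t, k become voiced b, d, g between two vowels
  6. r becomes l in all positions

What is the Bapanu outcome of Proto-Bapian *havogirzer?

hevugilzel

Bapanu: start from *havogirzer.
  rule 1 (unconditioned shift): havogirzer → havokirzer
  rule 2: no change — havokirzer
  rule 3 (vowel merger): havokirzer → hevokirzer
  rule 4 (vowel merger): hevokirzer → hevukirzer
  rule 5 (intervocalic voicing): hevukirzer → hevugirzer
  rule 6 (unconditioned shift): hevugirzer → hevugilzel
  ⇒ Bapanu hevugilzel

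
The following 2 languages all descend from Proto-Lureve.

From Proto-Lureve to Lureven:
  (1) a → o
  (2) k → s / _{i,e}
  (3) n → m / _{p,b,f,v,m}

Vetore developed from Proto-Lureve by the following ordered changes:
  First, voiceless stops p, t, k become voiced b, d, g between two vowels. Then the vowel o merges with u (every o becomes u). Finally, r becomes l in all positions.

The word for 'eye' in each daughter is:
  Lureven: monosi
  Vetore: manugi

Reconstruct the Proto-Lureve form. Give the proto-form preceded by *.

Position 5: Lureven has s, Vetore has g. Taking the neighbouring segments as reconstructed: Lureven s could go back to *k or *s; Vetore g could go back to *k or *g — the one source consistent with every daughter is *k.
Position 2: Lureven has o, Vetore has a. Vetore preserves a here (none of its changes turn any other segment into a), so the proto-segment is *a.
This points to *manoki. Verify forward in each daughter:
Lureven: *manoki
  manoki → monoki   [vowel merger]
  monoki → monosi   [palatalisation]
  monosi (rule 3 does not apply)
  giving Lureven monosi.
Vetore: *manoki
  manoki → manogi   [intervocalic voicing]
  manogi → manugi   [vowel merger]
  manugi (rule 3 does not apply)
  giving Vetore manugi.
Only *manoki yields all of Lureven monosi, Vetore manugi.

*manoki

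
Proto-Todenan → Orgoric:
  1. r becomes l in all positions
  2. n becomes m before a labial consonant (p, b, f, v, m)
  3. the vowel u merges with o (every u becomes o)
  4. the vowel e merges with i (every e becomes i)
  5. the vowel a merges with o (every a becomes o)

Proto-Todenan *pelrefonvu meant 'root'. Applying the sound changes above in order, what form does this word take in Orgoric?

pillifomvo

Orgoric: *pelrefonvu > pellefonvu > pellefomvu > pellefomvo > pillifomvo  (by unconditioned shift, nasal place assimilation, vowel merger, vowel merger)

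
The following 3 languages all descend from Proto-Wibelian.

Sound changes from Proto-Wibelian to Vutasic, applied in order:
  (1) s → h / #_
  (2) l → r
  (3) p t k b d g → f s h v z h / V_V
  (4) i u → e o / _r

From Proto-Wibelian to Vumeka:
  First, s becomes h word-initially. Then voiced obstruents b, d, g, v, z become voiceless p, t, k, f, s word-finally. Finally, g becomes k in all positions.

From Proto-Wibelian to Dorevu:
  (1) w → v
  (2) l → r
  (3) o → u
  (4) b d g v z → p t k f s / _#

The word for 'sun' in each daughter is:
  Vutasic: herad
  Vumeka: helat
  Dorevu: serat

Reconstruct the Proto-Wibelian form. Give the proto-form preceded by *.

Position 5: Vutasic has d, Vumeka has t, Dorevu has t. Vutasic preserves d here (none of its changes turn any other segment into d), so the proto-segment is *d.
Position 3: Vutasic has r, Vumeka has l, Dorevu has r. Vumeka preserves l here (none of its changes turn any other segment into l), so the proto-segment is *l.
Verify the candidate proto-form against each daughter:
Vutasic: start from *selad.
  rule 1 (debuccalisation): selad → helad
  rule 2 (unconditioned shift): helad → herad
  rule 3: no change — herad
  rule 4: no change — herad
  ⇒ Vutasic herad
Vumeka: *selad
  selad → helad   [debuccalisation]
  helad → helat   [final devoicing]
  helat (rule 3 does not apply)
  giving Vumeka helat.
Dorevu: *selad
  selad (rule 1 does not apply)
  selad → serad   [unconditioned shift]
  serad (rule 3 does not apply)
  serad → serat   [final devoicing]
  giving Dorevu serat.
No other proto-form is consistent with every reflex, so the reconstruction is *selad.

*selad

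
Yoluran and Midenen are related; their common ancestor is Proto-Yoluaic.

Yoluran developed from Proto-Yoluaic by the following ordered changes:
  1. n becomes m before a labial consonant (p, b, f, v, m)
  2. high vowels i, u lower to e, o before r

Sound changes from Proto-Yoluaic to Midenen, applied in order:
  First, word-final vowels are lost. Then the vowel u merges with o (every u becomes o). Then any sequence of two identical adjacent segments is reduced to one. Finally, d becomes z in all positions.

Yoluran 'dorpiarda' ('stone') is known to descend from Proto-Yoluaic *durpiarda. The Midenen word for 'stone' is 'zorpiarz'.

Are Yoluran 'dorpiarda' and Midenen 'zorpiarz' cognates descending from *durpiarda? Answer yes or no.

yes

Derive the expected Midenen reflex of *durpiarda:
Midenen: *durpiarda
  durpiarda → durpiard   [apocope]
  durpiard → dorpiard   [vowel merger]
  dorpiard (rule 3 does not apply)
  dorpiard → zorpiarz   [unconditioned shift]
  giving Midenen zorpiarz.
Midenen 'zorpiarz' matches the regular reflex exactly, so the pair is cognate.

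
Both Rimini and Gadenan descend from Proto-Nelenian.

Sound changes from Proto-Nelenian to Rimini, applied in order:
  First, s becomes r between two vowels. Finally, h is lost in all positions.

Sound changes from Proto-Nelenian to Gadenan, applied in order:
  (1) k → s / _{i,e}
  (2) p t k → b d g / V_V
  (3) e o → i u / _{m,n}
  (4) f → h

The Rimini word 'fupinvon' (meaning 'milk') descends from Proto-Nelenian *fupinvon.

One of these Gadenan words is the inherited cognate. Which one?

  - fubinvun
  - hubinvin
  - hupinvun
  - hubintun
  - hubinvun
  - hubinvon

Gadenan: *fupinvon
  fupinvon (rule 1 does not apply)
  fupinvon → fubinvon   [intervocalic voicing]
  fubinvon → fubinvun   [pre-nasal raising]
  fubinvun → hubinvun   [unconditioned shift]
  giving Gadenan hubinvun.

hubinvun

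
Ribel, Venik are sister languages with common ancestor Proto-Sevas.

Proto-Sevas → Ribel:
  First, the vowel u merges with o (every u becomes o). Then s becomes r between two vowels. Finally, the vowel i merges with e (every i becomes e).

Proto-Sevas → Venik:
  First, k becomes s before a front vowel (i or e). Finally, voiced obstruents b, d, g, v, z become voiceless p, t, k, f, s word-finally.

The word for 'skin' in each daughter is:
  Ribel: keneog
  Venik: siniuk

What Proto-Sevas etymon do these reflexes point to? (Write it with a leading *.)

Position 4: Ribel has e, Venik has i. Venik preserves i here (none of its changes turn any other segment into i), so the proto-segment is *i.
Position 6: Ribel has g, Venik has k. Ribel preserves g here (none of its changes turn any other segment into g), so the proto-segment is *g.
Position 5: Ribel has o, Venik has u. Venik preserves u here (none of its changes turn any other segment into u), so the proto-segment is *u.
This points to *kiniug. Verify forward in each daughter:
Ribel: *kiniug > kiniog > keneog  (by vowel merger, vowel merger)
Venik: start from *kiniug.
  rule 1 (palatalisation): kiniug → siniug
  rule 2 (final devoicing): siniug → siniuk
  ⇒ Venik siniuk
Only *kiniug yields all of Ribel keneog, Venik siniuk.

*kiniug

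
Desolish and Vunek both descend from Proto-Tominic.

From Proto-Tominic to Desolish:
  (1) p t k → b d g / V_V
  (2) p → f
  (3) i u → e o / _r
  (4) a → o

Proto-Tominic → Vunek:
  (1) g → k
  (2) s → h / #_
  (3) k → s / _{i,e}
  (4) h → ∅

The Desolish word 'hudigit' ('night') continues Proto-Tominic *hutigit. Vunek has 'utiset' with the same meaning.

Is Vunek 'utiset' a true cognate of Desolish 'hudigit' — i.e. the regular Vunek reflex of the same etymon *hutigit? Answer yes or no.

no

Derive the expected Vunek reflex of *hutigit:
Vunek: *hutigit > hutikit > hutisit > utisit  (by unconditioned shift, palatalisation, h-loss)
The regular Vunek reflex would be 'utisit', but the attested form is 'utiset'. The correspondence is irregular, so they are not cognates (the Vunek form has a different source).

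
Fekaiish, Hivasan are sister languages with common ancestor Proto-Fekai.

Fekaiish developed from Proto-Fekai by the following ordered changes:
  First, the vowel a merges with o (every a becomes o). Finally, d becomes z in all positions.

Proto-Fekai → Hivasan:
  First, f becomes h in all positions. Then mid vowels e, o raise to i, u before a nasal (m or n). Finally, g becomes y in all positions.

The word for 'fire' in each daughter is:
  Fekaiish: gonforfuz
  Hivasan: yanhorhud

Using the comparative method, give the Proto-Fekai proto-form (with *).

Position 7: Fekaiish has f, Hivasan has h. Fekaiish preserves f here (none of its changes turn any other segment into f), so the proto-segment is *f.
Position 9: Fekaiish has z, Hivasan has d. Hivasan preserves d here (none of its changes turn any other segment into d), so the proto-segment is *d.
Continuing position by position gives *ganforfud; check it forward:
Fekaiish: start from *ganforfud.
  rule 1 (vowel merger): ganforfud → gonforfud
  rule 2 (unconditioned shift): gonforfud → gonforfuz
  ⇒ Fekaiish gonforfuz
Hivasan: *ganforfud > ganhorhud > yanhorhud  (by unconditioned shift, unconditioned shift)
*ganforfud is the unique common source.

*ganforfud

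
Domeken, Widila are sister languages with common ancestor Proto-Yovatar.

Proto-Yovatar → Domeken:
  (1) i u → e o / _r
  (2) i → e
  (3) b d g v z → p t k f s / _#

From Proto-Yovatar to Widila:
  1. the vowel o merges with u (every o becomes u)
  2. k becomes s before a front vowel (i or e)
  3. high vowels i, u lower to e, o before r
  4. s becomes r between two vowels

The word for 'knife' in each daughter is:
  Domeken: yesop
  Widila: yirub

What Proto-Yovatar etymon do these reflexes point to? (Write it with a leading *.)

Position 2: Domeken has e, Widila has i. Widila preserves i here (none of its changes turn any other segment into i), so the proto-segment is *i.
Position 3: Domeken has s, Widila has r. Taking the neighbouring segments as reconstructed: Domeken s can only go back to *s; Widila r can only go back to *s — the one source consistent with every daughter is *s.
Continuing position by position gives *yisob; check it forward:
Domeken: *yisob
  yisob (rule 1 does not apply)
  yisob → yesob   [vowel merger]
  yesob → yesop   [final devoicing]
  giving Domeken yesop.
Widila: *yisob
  yisob → yisub   [vowel merger]
  yisub (rule 2 does not apply)
  yisub (rule 3 does not apply)
  yisub → yirub   [rhotacism]
  giving Widila yirub.
*yisob is the unique common source.

*yisob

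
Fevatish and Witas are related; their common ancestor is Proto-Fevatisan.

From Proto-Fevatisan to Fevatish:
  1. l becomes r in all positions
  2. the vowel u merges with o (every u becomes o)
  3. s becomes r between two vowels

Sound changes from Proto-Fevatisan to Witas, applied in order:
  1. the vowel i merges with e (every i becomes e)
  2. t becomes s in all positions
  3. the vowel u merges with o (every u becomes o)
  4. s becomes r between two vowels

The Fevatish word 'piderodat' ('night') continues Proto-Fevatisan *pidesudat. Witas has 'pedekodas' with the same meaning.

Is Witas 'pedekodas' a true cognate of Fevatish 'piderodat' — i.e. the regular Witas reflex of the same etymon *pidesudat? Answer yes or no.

no

Derive the expected Witas reflex of *pidesudat:
Witas: *pidesudat
  pidesudat → pedesudat   [vowel merger]
  pedesudat → pedesudas   [unconditioned shift]
  pedesudas → pedesodas   [vowel merger]
  pedesodas → pederodas   [rhotacism]
  giving Witas pederodas.
The regular Witas reflex would be 'pederodas', but the attested form is 'pedekodas'. The correspondence is irregular, so they are not cognates (the Witas form has a different source).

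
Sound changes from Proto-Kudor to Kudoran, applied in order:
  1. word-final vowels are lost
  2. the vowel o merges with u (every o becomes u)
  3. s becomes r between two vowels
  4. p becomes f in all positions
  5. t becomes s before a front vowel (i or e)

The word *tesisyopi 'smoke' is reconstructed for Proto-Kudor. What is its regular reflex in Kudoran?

Kudoran: start from *tesisyopi.
  rule 1 (apocope): tesisyopi → tesisyop
  rule 2 (vowel merger): tesisyop → tesisyup
  rule 3 (rhotacism): tesisyup → terisyup
  rule 4 (unconditioned shift): terisyup → terisyuf
  rule 5 (palatalisation): terisyuf → serisyuf
  ⇒ Kudoran serisyuf

serisyuf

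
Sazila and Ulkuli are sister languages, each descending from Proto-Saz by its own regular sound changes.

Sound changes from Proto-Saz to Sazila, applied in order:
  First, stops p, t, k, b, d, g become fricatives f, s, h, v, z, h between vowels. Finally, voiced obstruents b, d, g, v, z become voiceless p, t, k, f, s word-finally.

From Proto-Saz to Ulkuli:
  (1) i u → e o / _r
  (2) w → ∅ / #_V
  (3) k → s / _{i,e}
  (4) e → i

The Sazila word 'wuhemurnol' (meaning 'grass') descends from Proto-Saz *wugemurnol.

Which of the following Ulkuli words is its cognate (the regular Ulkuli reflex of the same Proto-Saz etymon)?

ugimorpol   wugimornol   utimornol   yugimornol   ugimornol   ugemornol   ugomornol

ugimornol

Ulkuli: *wugemurnol > wugemornol > ugemornol > ugimornol  (by pre-rhotic lowering, glide loss, vowel merger)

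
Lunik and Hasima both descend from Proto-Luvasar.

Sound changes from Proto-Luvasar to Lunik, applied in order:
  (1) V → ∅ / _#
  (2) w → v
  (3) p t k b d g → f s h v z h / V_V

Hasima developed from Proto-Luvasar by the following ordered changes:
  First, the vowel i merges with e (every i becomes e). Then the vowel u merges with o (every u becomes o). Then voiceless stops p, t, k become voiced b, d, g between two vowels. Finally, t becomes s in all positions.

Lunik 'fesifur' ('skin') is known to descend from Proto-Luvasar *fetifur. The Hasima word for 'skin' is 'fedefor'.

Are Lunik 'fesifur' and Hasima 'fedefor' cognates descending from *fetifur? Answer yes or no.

yes

Derive the expected Hasima reflex of *fetifur:
Hasima: *fetifur > fetefur > fetefor > fedefor  (by vowel merger, vowel merger, intervocalic voicing)
Hasima 'fedefor' matches the regular reflex exactly, so the pair is cognate.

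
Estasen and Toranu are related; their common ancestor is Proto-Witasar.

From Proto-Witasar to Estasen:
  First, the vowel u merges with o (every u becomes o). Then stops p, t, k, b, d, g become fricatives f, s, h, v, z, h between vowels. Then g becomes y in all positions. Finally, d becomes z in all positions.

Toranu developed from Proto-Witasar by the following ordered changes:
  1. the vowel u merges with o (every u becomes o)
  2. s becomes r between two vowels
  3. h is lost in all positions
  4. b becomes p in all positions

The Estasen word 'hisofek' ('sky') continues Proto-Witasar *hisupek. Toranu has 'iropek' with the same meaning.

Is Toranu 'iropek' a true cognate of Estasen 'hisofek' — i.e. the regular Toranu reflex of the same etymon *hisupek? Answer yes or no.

Derive the expected Toranu reflex of *hisupek:
Toranu: *hisupek > hisopek > hiropek > iropek  (by vowel merger, rhotacism, h-loss)
Toranu 'iropek' matches the regular reflex exactly, so the pair is cognate.

yes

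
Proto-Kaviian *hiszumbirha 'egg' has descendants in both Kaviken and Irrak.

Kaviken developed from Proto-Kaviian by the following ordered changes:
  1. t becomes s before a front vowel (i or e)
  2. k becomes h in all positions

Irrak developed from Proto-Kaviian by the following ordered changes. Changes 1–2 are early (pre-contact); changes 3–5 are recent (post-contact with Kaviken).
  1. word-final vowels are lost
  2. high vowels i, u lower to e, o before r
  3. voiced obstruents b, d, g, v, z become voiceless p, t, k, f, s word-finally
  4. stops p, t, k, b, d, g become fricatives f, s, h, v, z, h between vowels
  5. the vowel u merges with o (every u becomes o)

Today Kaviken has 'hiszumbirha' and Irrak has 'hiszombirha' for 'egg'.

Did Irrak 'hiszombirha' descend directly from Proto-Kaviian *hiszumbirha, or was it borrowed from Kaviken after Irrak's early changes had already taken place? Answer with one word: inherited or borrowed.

borrowed

If inherited, *hiszumbirha would pass through all of Irrak's changes:
Irrak: *hiszumbirha > hiszumbirh > hiszumberh > hiszomberh  (by apocope, pre-rhotic lowering, vowel merger)
If borrowed from Kaviken 'hiszumbirha' after the early changes, it would undergo only the recent ones:
  rule 3 (final devoicing): no change (hiszumbirha)
  rule 4 (intervocalic lenition): no change (hiszumbirha)
  rule 5 (vowel merger): hiszumbirha → hiszombirha
  ⇒ as a loan: hiszombirha
Irrak 'hiszombirha' matches the loan outcome 'hiszombirha', not the inherited 'hiszomberh' — it skipped the early Irrak changes, so it was borrowed from Kaviken.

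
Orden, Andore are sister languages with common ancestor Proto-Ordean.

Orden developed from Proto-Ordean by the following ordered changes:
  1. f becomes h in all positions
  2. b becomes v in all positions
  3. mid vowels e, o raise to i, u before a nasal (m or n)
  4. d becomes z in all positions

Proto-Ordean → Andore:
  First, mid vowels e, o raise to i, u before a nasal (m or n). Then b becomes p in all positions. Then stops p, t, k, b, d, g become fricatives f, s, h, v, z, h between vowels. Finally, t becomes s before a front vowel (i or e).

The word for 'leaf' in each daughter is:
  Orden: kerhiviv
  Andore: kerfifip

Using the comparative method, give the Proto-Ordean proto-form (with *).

Position 4: Orden has h, Andore has f. Taking the neighbouring segments as reconstructed: Orden h could go back to *f or *h; Andore f can only go back to *f — the one source consistent with every daughter is *f.
Position 6: Orden has v, Andore has f. Taking the neighbouring segments as reconstructed: Orden v could go back to *b or *v; Andore f could go back to *p or *b or *f — the one source consistent with every daughter is *b.
This points to *kerfibib. Verify forward in each daughter:
Orden: *kerfibib
  kerfibib → kerhibib   [unconditioned shift]
  kerhibib → kerhiviv   [unconditioned shift]
  kerhiviv (rule 3 does not apply)
  kerhiviv (rule 4 does not apply)
  giving Orden kerhiviv.
Andore: start from *kerfibib.
  rule 1: no change — kerfibib
  rule 2 (unconditioned shift): kerfibib → kerfipip
  rule 3 (intervocalic lenition): kerfipip → kerfifip
  rule 4: no change — kerfifip
  ⇒ Andore kerfifip
*kerfibib is the unique common source.

*kerfibib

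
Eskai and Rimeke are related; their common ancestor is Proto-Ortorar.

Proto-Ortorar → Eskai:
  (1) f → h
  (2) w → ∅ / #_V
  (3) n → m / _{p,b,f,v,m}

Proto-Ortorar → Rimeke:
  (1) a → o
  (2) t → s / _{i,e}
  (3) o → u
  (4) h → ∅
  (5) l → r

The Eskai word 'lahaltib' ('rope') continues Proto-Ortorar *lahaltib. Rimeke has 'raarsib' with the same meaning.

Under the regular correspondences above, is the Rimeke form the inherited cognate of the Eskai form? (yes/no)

Derive the expected Rimeke reflex of *lahaltib:
Rimeke: *lahaltib > loholtib > loholsib > luhulsib > luulsib > ruursib  (by vowel merger, palatalisation, vowel merger, h-loss, unconditioned shift)
The regular Rimeke reflex would be 'ruursib', but the attested form is 'raarsib'. The correspondence is irregular, so they are not cognates (the Rimeke form has a different source).

no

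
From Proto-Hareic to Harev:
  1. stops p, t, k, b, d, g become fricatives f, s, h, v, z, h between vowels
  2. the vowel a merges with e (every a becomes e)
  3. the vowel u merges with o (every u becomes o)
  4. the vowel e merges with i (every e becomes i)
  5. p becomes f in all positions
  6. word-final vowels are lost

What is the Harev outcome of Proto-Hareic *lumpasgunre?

lomfisgonr

Harev: *lumpasgunre
  lumpasgunre (rule 1 does not apply)
  lumpasgunre → lumpesgunre   [vowel merger]
  lumpesgunre → lompesgonre   [vowel merger]
  lompesgonre → lompisgonri   [vowel merger]
  lompisgonri → lomfisgonri   [unconditioned shift]
  lomfisgonri → lomfisgonr   [apocope]
  giving Harev lomfisgonr.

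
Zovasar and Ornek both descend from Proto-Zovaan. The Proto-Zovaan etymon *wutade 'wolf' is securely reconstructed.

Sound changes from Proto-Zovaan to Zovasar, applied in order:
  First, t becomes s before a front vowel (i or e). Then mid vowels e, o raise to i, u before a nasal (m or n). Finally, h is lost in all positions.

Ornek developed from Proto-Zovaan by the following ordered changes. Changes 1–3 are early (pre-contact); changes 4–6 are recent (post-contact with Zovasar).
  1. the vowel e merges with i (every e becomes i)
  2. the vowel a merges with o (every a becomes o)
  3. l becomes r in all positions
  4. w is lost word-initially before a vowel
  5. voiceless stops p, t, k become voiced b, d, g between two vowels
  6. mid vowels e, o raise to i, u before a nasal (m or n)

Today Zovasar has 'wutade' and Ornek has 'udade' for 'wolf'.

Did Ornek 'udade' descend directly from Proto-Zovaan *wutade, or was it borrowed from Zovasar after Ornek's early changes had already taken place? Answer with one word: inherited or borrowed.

If inherited, *wutade would pass through all of Ornek's changes:
Ornek: *wutade
  wutade → wutadi   [vowel merger]
  wutadi → wutodi   [vowel merger]
  wutodi (rule 3 does not apply)
  wutodi → utodi   [glide loss]
  utodi → udodi   [intervocalic voicing]
  udodi (rule 6 does not apply)
  giving Ornek udodi.
If borrowed from Zovasar 'wutade' after the early changes, it would undergo only the recent ones:
  rule 4 (glide loss): wutade → utade
  rule 5 (intervocalic voicing): utade → udade
  rule 6 (pre-nasal raising): no change (udade)
  ⇒ as a loan: udade
Ornek 'udade' matches the loan outcome 'udade', not the inherited 'udodi' — it skipped the early Ornek changes, so it was borrowed from Zovasar.

borrowed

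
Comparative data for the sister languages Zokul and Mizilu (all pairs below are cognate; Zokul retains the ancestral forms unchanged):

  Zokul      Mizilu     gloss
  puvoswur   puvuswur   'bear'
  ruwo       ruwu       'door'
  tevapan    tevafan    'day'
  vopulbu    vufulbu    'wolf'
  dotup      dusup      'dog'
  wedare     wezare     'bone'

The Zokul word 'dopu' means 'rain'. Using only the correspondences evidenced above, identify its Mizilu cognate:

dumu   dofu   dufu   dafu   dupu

dufu

vopulbu ~ vufulbu — Zokul o corresponds to Mizilu u after a consonant, before a labial obstruent.
vopulbu ~ vufulbu — Zokul p corresponds to Mizilu f between vowels (before a back vowel).
Applying these to Zokul 'dopu':
  dopu → dupu   (o→u after a consonant, before a labial obstruent)
  dupu → dufu   (p→f between vowels (before a back vowel))
So the Mizilu cognate is 'dufu'.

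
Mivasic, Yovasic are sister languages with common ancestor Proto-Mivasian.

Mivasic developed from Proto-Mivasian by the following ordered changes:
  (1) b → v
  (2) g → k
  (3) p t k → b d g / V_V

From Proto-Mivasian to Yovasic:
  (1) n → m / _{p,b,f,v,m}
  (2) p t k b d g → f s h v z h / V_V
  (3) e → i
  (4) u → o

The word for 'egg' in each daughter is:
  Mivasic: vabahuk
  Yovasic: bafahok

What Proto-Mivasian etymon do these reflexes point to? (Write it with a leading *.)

*bapahuk

Position 6: Mivasic has u, Yovasic has o. Mivasic preserves u here (none of its changes turn any other segment into u), so the proto-segment is *u.
Position 1: Mivasic has v, Yovasic has b. Yovasic preserves b here (none of its changes turn any other segment into b), so the proto-segment is *b.
Position 3: Mivasic has b, Yovasic has f. In Mivasic, b can only continue *p, so the proto-segment is *p.
Continuing position by position gives *bapahuk; check it forward:
Mivasic: *bapahuk > vapahuk > vabahuk  (by unconditioned shift, intervocalic voicing)
Yovasic: start from *bapahuk.
  rule 1: no change — bapahuk
  rule 2 (intervocalic lenition): bapahuk → bafahuk
  rule 3: no change — bafahuk
  rule 4 (vowel merger): bafahuk → bafahok
  ⇒ Yovasic bafahok
*bapahuk is the unique common source.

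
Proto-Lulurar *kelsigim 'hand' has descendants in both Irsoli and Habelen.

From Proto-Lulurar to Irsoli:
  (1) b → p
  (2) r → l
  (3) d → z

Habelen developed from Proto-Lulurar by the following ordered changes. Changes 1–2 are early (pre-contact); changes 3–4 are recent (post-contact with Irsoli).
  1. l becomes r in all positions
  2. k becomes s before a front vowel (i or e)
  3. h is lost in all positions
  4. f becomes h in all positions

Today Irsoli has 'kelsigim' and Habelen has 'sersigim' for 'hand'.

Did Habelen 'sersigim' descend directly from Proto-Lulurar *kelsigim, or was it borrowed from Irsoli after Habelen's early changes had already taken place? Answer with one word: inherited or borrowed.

inherited

If inherited, *kelsigim would pass through all of Habelen's changes:
Habelen: *kelsigim
  kelsigim → kersigim   [unconditioned shift]
  kersigim → sersigim   [palatalisation]
  sersigim (rule 3 does not apply)
  sersigim (rule 4 does not apply)
  giving Habelen sersigim.
If borrowed from Irsoli 'kelsigim' after the early changes, it would undergo only the recent ones:
  rule 3 (h-loss): no change (kelsigim)
  rule 4 (unconditioned shift): no change (kelsigim)
  ⇒ as a loan: kelsigim
Habelen 'sersigim' matches the inherited outcome exactly, so it is an inherited cognate, not a loan.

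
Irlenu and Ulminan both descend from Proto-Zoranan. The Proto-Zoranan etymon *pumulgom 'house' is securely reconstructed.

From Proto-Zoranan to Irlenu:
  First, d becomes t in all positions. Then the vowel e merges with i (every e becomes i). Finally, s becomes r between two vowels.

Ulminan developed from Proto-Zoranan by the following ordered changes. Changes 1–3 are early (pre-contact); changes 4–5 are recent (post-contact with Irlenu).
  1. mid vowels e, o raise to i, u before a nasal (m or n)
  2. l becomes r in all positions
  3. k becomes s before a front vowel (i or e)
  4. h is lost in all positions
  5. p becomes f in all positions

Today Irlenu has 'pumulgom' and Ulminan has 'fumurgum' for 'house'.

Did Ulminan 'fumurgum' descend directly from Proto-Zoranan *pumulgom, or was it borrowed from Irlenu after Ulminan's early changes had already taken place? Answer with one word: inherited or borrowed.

inherited

If inherited, *pumulgom would pass through all of Ulminan's changes:
Ulminan: *pumulgom
  pumulgom → pumulgum   [pre-nasal raising]
  pumulgum → pumurgum   [unconditioned shift]
  pumurgum (rule 3 does not apply)
  pumurgum (rule 4 does not apply)
  pumurgum → fumurgum   [unconditioned shift]
  giving Ulminan fumurgum.
If borrowed from Irlenu 'pumulgom' after the early changes, it would undergo only the recent ones:
  rule 4 (h-loss): no change (pumulgom)
  rule 5 (unconditioned shift): pumulgom → fumulgom
  ⇒ as a loan: fumulgom
Ulminan 'fumurgum' matches the inherited outcome exactly, so it is an inherited cognate, not a loan.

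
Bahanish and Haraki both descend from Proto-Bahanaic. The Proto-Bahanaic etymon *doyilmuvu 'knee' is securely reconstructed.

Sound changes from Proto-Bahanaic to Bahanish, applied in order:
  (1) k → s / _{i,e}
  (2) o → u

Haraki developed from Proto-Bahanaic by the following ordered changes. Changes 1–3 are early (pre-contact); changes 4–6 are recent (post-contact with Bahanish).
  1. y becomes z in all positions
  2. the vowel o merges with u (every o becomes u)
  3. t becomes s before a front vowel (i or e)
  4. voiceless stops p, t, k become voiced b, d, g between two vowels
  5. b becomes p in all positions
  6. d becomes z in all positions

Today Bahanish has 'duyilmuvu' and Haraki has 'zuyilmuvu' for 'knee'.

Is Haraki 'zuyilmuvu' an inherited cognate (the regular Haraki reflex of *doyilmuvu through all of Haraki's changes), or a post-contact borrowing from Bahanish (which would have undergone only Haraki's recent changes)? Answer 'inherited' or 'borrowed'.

If inherited, *doyilmuvu would pass through all of Haraki's changes:
Haraki: start from *doyilmuvu.
  rule 1 (unconditioned shift): doyilmuvu → dozilmuvu
  rule 2 (vowel merger): dozilmuvu → duzilmuvu
  rule 3: no change — duzilmuvu
  rule 4: no change — duzilmuvu
  rule 5: no change — duzilmuvu
  rule 6 (unconditioned shift): duzilmuvu → zuzilmuvu
  ⇒ Haraki zuzilmuvu
If borrowed from Bahanish 'duyilmuvu' after the early changes, it would undergo only the recent ones:
  rule 4 (intervocalic voicing): no change (duyilmuvu)
  rule 5 (unconditioned shift): no change (duyilmuvu)
  rule 6 (unconditioned shift): duyilmuvu → zuyilmuvu
  ⇒ as a loan: zuyilmuvu
Haraki 'zuyilmuvu' matches the loan outcome 'zuyilmuvu', not the inherited 'zuzilmuvu' — it skipped the early Haraki changes, so it was borrowed from Bahanish.

borrowed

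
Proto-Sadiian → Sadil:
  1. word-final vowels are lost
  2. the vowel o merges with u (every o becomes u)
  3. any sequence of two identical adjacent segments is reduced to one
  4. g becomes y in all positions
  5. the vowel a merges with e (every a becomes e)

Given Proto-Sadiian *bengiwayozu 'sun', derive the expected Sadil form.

benyiweyuz

Sadil: *bengiwayozu > bengiwayoz > bengiwayuz > benyiwayuz > benyiweyuz  (by apocope, vowel merger, unconditioned shift, vowel merger)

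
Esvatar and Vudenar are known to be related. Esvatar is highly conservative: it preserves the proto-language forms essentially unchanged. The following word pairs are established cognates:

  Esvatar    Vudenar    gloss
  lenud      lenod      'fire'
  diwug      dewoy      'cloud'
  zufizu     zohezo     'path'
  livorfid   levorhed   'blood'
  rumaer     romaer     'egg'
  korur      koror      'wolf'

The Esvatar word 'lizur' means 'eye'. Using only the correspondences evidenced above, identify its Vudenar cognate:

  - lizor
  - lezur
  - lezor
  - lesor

diwug ~ dewoy, zufizu ~ zohezo — Esvatar i corresponds to Vudenar e after a consonant, before a consonant other than r, m, n, p, b, f, v.
korur ~ koror — Esvatar u corresponds to Vudenar o after a consonant, before r.
Applying these to Esvatar 'lizur':
  lizur → lezur   (i→e after a consonant, before a consonant other than r, m, n, p, b, f, v)
  lezur → lezor   (u→o after a consonant, before r)
So the Vudenar cognate is 'lezor'.

lezor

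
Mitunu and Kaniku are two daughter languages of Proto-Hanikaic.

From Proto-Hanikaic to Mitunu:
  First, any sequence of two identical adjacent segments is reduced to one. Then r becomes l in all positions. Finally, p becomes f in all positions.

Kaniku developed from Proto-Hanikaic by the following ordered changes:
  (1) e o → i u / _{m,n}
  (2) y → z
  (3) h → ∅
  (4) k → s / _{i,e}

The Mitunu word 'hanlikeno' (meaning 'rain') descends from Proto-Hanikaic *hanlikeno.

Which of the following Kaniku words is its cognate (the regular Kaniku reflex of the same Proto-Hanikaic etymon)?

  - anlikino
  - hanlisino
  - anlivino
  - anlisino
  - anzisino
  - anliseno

Kaniku: *hanlikeno
  hanlikeno → hanlikino   [pre-nasal raising]
  hanlikino (rule 2 does not apply)
  hanlikino → anlikino   [h-loss]
  anlikino → anlisino   [palatalisation]
  giving Kaniku anlisino.
Among the options, 'anlisino' alone shows every Kaniku change applied in order.

anlisino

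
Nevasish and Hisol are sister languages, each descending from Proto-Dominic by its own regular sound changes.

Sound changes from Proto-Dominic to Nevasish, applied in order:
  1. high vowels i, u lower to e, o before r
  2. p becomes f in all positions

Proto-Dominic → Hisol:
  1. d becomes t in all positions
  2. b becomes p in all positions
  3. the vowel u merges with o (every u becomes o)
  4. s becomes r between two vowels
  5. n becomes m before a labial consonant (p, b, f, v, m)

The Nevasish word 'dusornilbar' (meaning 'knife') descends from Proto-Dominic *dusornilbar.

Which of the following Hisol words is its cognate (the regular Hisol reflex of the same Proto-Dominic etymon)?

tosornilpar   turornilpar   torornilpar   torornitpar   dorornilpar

torornilpar

Hisol: *dusornilbar
  dusornilbar → tusornilbar   [unconditioned shift]
  tusornilbar → tusornilpar   [unconditioned shift]
  tusornilpar → tosornilpar   [vowel merger]
  tosornilpar → torornilpar   [rhotacism]
  torornilpar (rule 5 does not apply)
  giving Hisol torornilpar.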